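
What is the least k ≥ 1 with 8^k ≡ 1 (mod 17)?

ord(8) | φ(17) = 17 − 1 = 16 = 2^4.
Divisors of 16: 1, 2, 4, 8, 16.
Test each divisor d:
8^1 ≡ 8 (mod 17)
8^2 ≡ 13 (mod 17)
8^4 ≡ 16 (mod 17)
8^8 ≡ 1 (mod 17) ✓
Therefore the multiplicative order of 8 modulo 17 is 8.

8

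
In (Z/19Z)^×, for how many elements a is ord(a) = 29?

0

φ(19) = 19 − 1 = 18 = 2 · 3^2.
In a cyclic group of order 18, there are φ(d) elements of order d for each divisor d of 18, and zero for non-divisors.
Here 18 is not a multiple of 29, so there are no elements of order 29.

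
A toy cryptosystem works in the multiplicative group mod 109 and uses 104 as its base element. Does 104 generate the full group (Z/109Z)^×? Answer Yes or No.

No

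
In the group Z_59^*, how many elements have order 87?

φ(59) = 59 − 1 = 58 = 2 · 29.
In a cyclic group of order 58, there are φ(d) elements of order d for each divisor d of 58, and zero for non-divisors.
87 does not divide 58, so no element of (Z/59Z)^× has order 87.

0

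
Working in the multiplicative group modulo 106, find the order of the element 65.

ord(65) | φ(106) = φ(2)·φ(53) = 1·52 = 52 = 2^2 · 13.
Divisors of 52: 1, 2, 4, 13, 26, 52.
Test each divisor d:
65^1 ≡ 65 (mod 106)
65^2 ≡ 91 (mod 106)
65^4 ≡ 13 (mod 106)
65^13 ≡ 23 (mod 106)
65^26 ≡ 105 (mod 106)
65^52 ≡ 1 (mod 106) ✓
Hence ord(65) = 52.

52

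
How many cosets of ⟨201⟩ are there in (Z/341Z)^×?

The order of 201 must divide φ(341) = φ(11·31) = (11−1)·(31−1) = 10·30 = 300 = 2^2 · 3 · 5^2.
Divisors of 300: 1, 2, 3, 4, 5, 6, 10, 12, 15, 20, 25, 30, 50, 60, 75, 100, 150, 300.
Test each divisor d:
201^1 ≡ 201 (mod 341)
201^2 ≡ 163 (mod 341)
201^3 ≡ 27 (mod 341)
201^4 ≡ 312 (mod 341)
201^5 ≡ 309 (mod 341)
201^6 ≡ 47 (mod 341)
201^10 ≡ 1 (mod 341) ✓
Thus |⟨201⟩| = ord(201) = 10.
The index is φ(341) / ord(201) = 300 / 10 = 30.

30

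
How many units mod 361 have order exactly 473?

0

φ(361) = φ(19^2) = 19·(19−1) = 342 = 2 · 3^2 · 19.
(Z/361Z)^× is cyclic (|G| = 342); a cyclic group of order m has exactly φ(d) elements of each order d | m, and none otherwise.
Since 473 ∤ 342, the count is 0.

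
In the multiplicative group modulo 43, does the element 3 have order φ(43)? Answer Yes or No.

Yes

φ(43) = 43 − 1 = 42 = 2 · 3 · 7.
An element g generates (Z/43Z)^× iff g^(42/q) ≢ 1 (mod 43) for each prime q ∈ {2, 3, 7}.
3^21 ≡ 42 (mod 43)  [q = 2: ≢ 1 ✓]
3^14 ≡ 36 (mod 43)  [q = 3: ≢ 1 ✓]
3^6 ≡ 41 (mod 43)  [q = 7: ≢ 1 ✓]
None equal 1, so ord_43(3) = 42: 3 is a primitive root.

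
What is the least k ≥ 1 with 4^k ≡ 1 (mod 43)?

By Lagrange's theorem, ord_43(4) divides φ(43) = 43 − 1 = 42 = 2 · 3 · 7.
Divisors of 42: 1, 2, 3, 6, 7, 14, 21, 42.
Check 4^d mod 43 for each divisor in increasing order:
4^1 ≡ 4 (mod 43)
4^2 ≡ 16 (mod 43)
4^3 ≡ 21 (mod 43)
4^6 ≡ 11 (mod 43)
4^7 ≡ 1 (mod 43) ✓
Therefore the multiplicative order of 4 modulo 43 is 7.

7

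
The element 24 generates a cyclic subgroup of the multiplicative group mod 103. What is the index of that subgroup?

3

The order of 24 must divide φ(103) = 103 − 1 = 102 = 2 · 3 · 17.
Divisors of 102: 1, 2, 3, 6, 17, 34, 51, 102.
Test each divisor d:
24^1 ≡ 24
24^2 ≡ 61
24^3 ≡ 22
24^6 ≡ 72
24^17 ≡ 102
24^34 ≡ 1
Thus |⟨24⟩| = ord(24) = 34.
Index = |(Z/103Z)^×| / |⟨24⟩| = 102 / 34 = 3.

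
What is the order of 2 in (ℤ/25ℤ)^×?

20

By Lagrange's theorem, ord_25(2) divides φ(25) = φ(5^2) = 5·(5−1) = 20 = 2^2 · 5.
Divisors of 20: 1, 2, 4, 5, 10, 20.
Check 2^d mod 25 for each divisor in increasing order:
2^1 ≡ 2
2^2 ≡ 4
2^4 ≡ 16
2^5 ≡ 7
2^10 ≡ 24
2^20 ≡ 1
Hence ord(2) = 20.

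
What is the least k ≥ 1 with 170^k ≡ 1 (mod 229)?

228

Since 170 ∈ (Z/229Z)^×, its order divides φ(229) = 229 − 1 = 228 = 2^2 · 3 · 19.
Divisors of 228: 1, 2, 3, 4, 6, 12, 19, 38, 57, 76, 114, 228.
Evaluate successive powers at the divisors of 228:
170^1 ≡ 170 (mod 229)
170^2 ≡ 46 (mod 229)
170^3 ≡ 34 (mod 229)
170^4 ≡ 55 (mod 229)
170^6 ≡ 11 (mod 229)
170^12 ≡ 121 (mod 229)
170^19 ≡ 18 (mod 229)
170^38 ≡ 95 (mod 229)
170^57 ≡ 107 (mod 229)
170^76 ≡ 94 (mod 229)
170^114 ≡ 228 (mod 229)
170^228 ≡ 1 (mod 229) ✓
Hence ord(170) = 228.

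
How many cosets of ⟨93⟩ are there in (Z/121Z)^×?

2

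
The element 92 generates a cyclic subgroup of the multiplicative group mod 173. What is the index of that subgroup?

2

By Lagrange's theorem, ord_173(92) divides φ(173) = 173 − 1 = 172 = 2^2 · 43.
Divisors of 172: 1, 2, 4, 43, 86, 172.
Check 92^d mod 173 for each divisor in increasing order:
92^1 ≡ 92 (mod 173)
92^2 ≡ 160 (mod 173)
92^4 ≡ 169 (mod 173)
92^43 ≡ 172 (mod 173)
92^86 ≡ 1 (mod 173) ✓
The order of 92 is 86, so the subgroup it generates has 86 elements.
[(Z/173Z)^× : ⟨92⟩] = 172/86 = 2.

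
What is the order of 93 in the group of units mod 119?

The order of 93 must divide φ(119) = φ(7·17) = (7−1)·(17−1) = 6·16 = 96 = 2^5 · 3.
Divisors of 96: 1, 2, 3, 4, 6, 8, 12, 16, 24, 32, 48, 96.
Compute 93^d (mod 119) for the divisors d until we hit 1:
93^1 ≡ 93
93^2 ≡ 81
93^3 ≡ 36
93^4 ≡ 16
93^6 ≡ 106
93^8 ≡ 18
93^12 ≡ 50
93^16 ≡ 86
93^24 ≡ 1
Therefore the multiplicative order of 93 modulo 119 is 24.

24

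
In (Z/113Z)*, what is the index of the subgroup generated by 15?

The order of 15 must divide φ(113) = 113 − 1 = 112 = 2^4 · 7.
Divisors of 112: 1, 2, 4, 7, 8, 14, 16, 28, 56, 112.
Test each divisor d:
15^1 ≡ 15
15^2 ≡ 112
15^4 ≡ 1
The order of 15 is 4, so the subgroup it generates has 4 elements.
The index is φ(113) / ord(15) = 112 / 4 = 28.

28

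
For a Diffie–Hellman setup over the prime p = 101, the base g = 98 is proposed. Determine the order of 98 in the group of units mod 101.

Since 98 ∈ (Z/101Z)^×, its order divides φ(101) = 101 − 1 = 100 = 2^2 · 5^2.
Divisors of 100: 1, 2, 4, 5, 10, 20, 25, 50, 100.
Compute 98^d (mod 101) for the divisors d until we hit 1:
98^1 ≡ 98 (mod 101)
98^2 ≡ 9 (mod 101)
98^4 ≡ 81 (mod 101)
98^5 ≡ 60 (mod 101)
98^10 ≡ 65 (mod 101)
98^20 ≡ 84 (mod 101)
98^25 ≡ 91 (mod 101)
98^50 ≡ 100 (mod 101)
98^100 ≡ 1 (mod 101) ✓
So ord_101(98) = 100.

100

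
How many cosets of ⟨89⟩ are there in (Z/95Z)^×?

4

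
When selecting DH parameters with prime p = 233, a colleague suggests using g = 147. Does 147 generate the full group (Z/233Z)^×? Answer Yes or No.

φ(233) = 233 − 1 = 232 = 2^3 · 29.
An element g generates (Z/233Z)^× iff g^(232/q) ≢ 1 (mod 233) for each prime q ∈ {2, 29}.
147^116 ≡ 232 (mod 233)  [q = 2: ≢ 1 ✓]
147^8 ≡ 74 (mod 233)  [q = 29: ≢ 1 ✓]
All checks pass, so 147 has order 232 and is a primitive root modulo 233.

Yes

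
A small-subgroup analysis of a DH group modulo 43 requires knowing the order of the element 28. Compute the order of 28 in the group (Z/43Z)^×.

42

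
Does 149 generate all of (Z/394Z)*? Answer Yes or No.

Yes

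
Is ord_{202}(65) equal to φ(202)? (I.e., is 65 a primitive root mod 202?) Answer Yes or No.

No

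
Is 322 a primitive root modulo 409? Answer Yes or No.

φ(409) = 409 − 1 = 408 = 2^3 · 3 · 17.
It suffices to check that the order of 322 is not a proper divisor of 408: compute 322^(408/q) for q ∈ {2, 3, 17}.
322^204 ≡ 408 (mod 409)  [q = 2: ≢ 1 ✓]
322^136 ≡ 355 (mod 409)  [q = 3: ≢ 1 ✓]
322^24 ≡ 262 (mod 409)  [q = 17: ≢ 1 ✓]
None equal 1, so ord_409(322) = 408: 322 is a primitive root.

Yes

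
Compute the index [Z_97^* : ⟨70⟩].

6

The order of 70 must divide φ(97) = 97 − 1 = 96 = 2^5 · 3.
Divisors of 96: 1, 2, 3, 4, 6, 8, 12, 16, 24, 32, 48, 96.
Test each divisor d:
70^1 ≡ 70 (mod 97)
70^2 ≡ 50 (mod 97)
70^3 ≡ 8 (mod 97)
70^4 ≡ 75 (mod 97)
70^6 ≡ 64 (mod 97)
70^8 ≡ 96 (mod 97)
70^12 ≡ 22 (mod 97)
70^16 ≡ 1 (mod 97) ✓
Thus |⟨70⟩| = ord(70) = 16.
The index is φ(97) / ord(70) = 96 / 16 = 6.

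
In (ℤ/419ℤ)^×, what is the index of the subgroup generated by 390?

By Lagrange's theorem, ord_419(390) divides φ(419) = 419 − 1 = 418 = 2 · 11 · 19.
Divisors of 418: 1, 2, 11, 19, 22, 38, 209, 418.
Evaluate successive powers at the divisors of 418:
390^1 ≡ 390
390^2 ≡ 3
390^11 ≡ 76
390^19 ≡ 290
390^22 ≡ 329
390^38 ≡ 300
390^209 ≡ 418
390^418 ≡ 1
So ord_419(390) = 418, hence |⟨390⟩| = 418.
Index = |(Z/419Z)^×| / |⟨390⟩| = 418 / 418 = 1.

1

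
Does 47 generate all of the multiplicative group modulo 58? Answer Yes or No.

Yes

φ(58) = φ(2)·φ(29) = 1·28 = 28 = 2^2 · 7.
It suffices to check that the order of 47 is not a proper divisor of 28: compute 47^(28/q) for q ∈ {2, 7}.
47^14 ≡ 57 (mod 58)  [q = 2: ≢ 1 ✓]
47^4 ≡ 25 (mod 58)  [q = 7: ≢ 1 ✓]
All checks pass, so 47 has order 28 and is a primitive root modulo 58.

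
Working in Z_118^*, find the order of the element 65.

58

The order of 65 must divide φ(118) = φ(2)·φ(59) = 1·58 = 58 = 2 · 29.
Divisors of 58: 1, 2, 29, 58.
Evaluate successive powers at the divisors of 58:
65^1 ≡ 65
65^2 ≡ 95
65^29 ≡ 117
65^58 ≡ 1
Hence ord(65) = 58.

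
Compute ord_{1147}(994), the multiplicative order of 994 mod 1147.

180

The order of 994 must divide φ(1147) = φ(31·37) = (31−1)·(37−1) = 30·36 = 1080 = 2^3 · 3^3 · 5.
Divisors of 1080: 1, 2, 3, 4, 5, 6, 8, 9, 10, 12, 15, 18, 20, 24, 27, 30, 36, 40, 45, 54, 60, 72, 90, 108, 120, 135, 180, 216, 270, 360, 540, 1080.
Evaluate successive powers at the divisors of 1080:
994^1 ≡ 994
994^2 ≡ 469
994^3 ≡ 504
994^4 ≡ 884
994^5 ≡ 94
994^6 ≡ 529
994^8 ≡ 349
994^9 ≡ 512
994^10 ≡ 807
994^12 ≡ 1120
994^15 ≡ 156
994^18 ≡ 628
994^20 ≡ 900
994^24 ≡ 729
994^27 ≡ 376
994^30 ≡ 249
994^36 ≡ 963
994^40 ≡ 218
994^45 ≡ 993
994^54 ≡ 295
994^60 ≡ 63
994^72 ≡ 593
994^90 ≡ 776
994^108 ≡ 1000
994^120 ≡ 528
994^135 ≡ 931
994^180 ≡ 1
The smallest such exponent is 180, so the order of 994 is 180.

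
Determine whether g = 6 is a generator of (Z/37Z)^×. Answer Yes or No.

φ(37) = 37 − 1 = 36 = 2^2 · 3^2.
6 is a primitive root mod 37 iff 6^(φ(37)/q) ≢ 1 for every prime q | φ(37), i.e. q ∈ {2, 3}.
6^18 ≡ 36 (mod 37)  [q = 2: ≢ 1 ✓]
6^12 ≡ 1 (mod 37)  [q = 3: ≡ 1 ✗]
The check at q = 3 fails, so 6 generates a proper subgroup.

No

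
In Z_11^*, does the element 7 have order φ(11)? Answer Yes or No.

Yes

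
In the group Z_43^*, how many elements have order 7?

6

φ(43) = 43 − 1 = 42 = 2 · 3 · 7.
In a cyclic group of order 42, there are φ(d) elements of order d for each divisor d of 42, and zero for non-divisors.
7 | 42, and φ(7) = 7 − 1 = 6.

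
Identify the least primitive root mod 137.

3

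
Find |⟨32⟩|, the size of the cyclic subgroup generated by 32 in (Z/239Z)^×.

119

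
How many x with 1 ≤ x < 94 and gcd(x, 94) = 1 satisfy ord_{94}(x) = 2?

1

φ(94) = φ(2)·φ(47) = 1·46 = 46 = 2 · 23.
In a cyclic group of order 46, there are φ(d) elements of order d for each divisor d of 46, and zero for non-divisors.
2 | 46, and φ(2) = 2 − 1 = 1.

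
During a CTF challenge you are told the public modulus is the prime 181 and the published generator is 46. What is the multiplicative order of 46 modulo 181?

10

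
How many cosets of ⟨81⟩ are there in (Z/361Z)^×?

2

ord(81) | φ(361) = φ(19^2) = 19·(19−1) = 342 = 2 · 3^2 · 19.
Divisors of 342: 1, 2, 3, 6, 9, 18, 19, 38, 57, 114, 171, 342.
Test each divisor d:
81^1 ≡ 81 (mod 361)
81^2 ≡ 63 (mod 361)
81^3 ≡ 49 (mod 361)
81^6 ≡ 235 (mod 361)
81^9 ≡ 324 (mod 361)
81^18 ≡ 286 (mod 361)
81^19 ≡ 62 (mod 361)
81^38 ≡ 234 (mod 361)
81^57 ≡ 68 (mod 361)
81^114 ≡ 292 (mod 361)
81^171 ≡ 1 (mod 361) ✓
Thus |⟨81⟩| = ord(81) = 171.
Index = |(Z/361Z)^×| / |⟨81⟩| = 342 / 171 = 2.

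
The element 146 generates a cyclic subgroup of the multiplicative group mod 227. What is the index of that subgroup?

The order of 146 must divide φ(227) = 227 − 1 = 226 = 2 · 113.
Divisors of 226: 1, 2, 113, 226.
Check 146^d mod 227 for each divisor in increasing order:
146^1 ≡ 146
146^2 ≡ 205
146^113 ≡ 226
146^226 ≡ 1
So ord_227(146) = 226, hence |⟨146⟩| = 226.
Index = |(Z/227Z)^×| / |⟨146⟩| = 226 / 226 = 1.

1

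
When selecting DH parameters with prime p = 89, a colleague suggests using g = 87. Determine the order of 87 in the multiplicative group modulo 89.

22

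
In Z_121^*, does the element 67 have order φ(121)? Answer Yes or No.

No

φ(121) = φ(11^2) = 11·(11−1) = 110 = 2 · 5 · 11.
An element g generates (Z/121Z)^× iff g^(110/q) ≢ 1 (mod 121) for each prime q ∈ {2, 5, 11}.
67^55 ≡ 1 (mod 121)  [q = 2: ≡ 1 ✗]
67^22 ≡ 1 (mod 121)  [q = 5: ≡ 1 ✗]
67^10 ≡ 56 (mod 121)  [q = 11: ≢ 1 ✓]
The check at q = 2 fails, so 67 generates a proper subgroup.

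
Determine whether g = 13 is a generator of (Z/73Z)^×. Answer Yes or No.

Yes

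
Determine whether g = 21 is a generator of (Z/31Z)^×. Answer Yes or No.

Yes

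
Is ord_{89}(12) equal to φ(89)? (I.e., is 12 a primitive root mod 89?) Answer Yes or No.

φ(89) = 89 − 1 = 88 = 2^3 · 11.
An element g generates (Z/89Z)^× iff g^(88/q) ≢ 1 (mod 89) for each prime q ∈ {2, 11}.
12^44 ≡ 88 (mod 89)  [q = 2: ≢ 1 ✓]
12^8 ≡ 1 (mod 89)  [q = 11: ≡ 1 ✗]
12^8 ≡ 1 shows ord(12) | 8, strictly less than φ(89); not a primitive root.

No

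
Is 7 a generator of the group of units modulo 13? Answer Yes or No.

Yes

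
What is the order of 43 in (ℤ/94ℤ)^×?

Since 43 ∈ (Z/94Z)^×, its order divides φ(94) = φ(2)·φ(47) = 1·46 = 46 = 2 · 23.
Divisors of 46: 1, 2, 23, 46.
Compute 43^d (mod 94) for the divisors d until we hit 1:
43^1 ≡ 43
43^2 ≡ 63
43^23 ≡ 93
43^46 ≡ 1
The smallest such exponent is 46, so the order of 43 is 46.

46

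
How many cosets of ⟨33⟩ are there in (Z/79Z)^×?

3

By Lagrange's theorem, ord_79(33) divides φ(79) = 79 − 1 = 78 = 2 · 3 · 13.
Divisors of 78: 1, 2, 3, 6, 13, 26, 39, 78.
Test each divisor d:
33^1 ≡ 33 (mod 79)
33^2 ≡ 62 (mod 79)
33^3 ≡ 71 (mod 79)
33^6 ≡ 64 (mod 79)
33^13 ≡ 78 (mod 79)
33^26 ≡ 1 (mod 79) ✓
Thus |⟨33⟩| = ord(33) = 26.
Index = |(Z/79Z)^×| / |⟨33⟩| = 78 / 26 = 3.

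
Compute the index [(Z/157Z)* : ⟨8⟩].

By Lagrange's theorem, ord_157(8) divides φ(157) = 157 − 1 = 156 = 2^2 · 3 · 13.
Divisors of 156: 1, 2, 3, 4, 6, 12, 13, 26, 39, 52, 78, 156.
Compute 8^d (mod 157) for the divisors d until we hit 1:
8^1 ≡ 8 (mod 157)
8^2 ≡ 64 (mod 157)
8^3 ≡ 41 (mod 157)
8^4 ≡ 14 (mod 157)
8^6 ≡ 111 (mod 157)
8^12 ≡ 75 (mod 157)
8^13 ≡ 129 (mod 157)
8^26 ≡ 156 (mod 157)
8^39 ≡ 28 (mod 157)
8^52 ≡ 1 (mod 157) ✓
Thus |⟨8⟩| = ord(8) = 52.
[(Z/157Z)^× : ⟨8⟩] = 156/52 = 3.

3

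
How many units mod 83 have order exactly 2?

φ(83) = 83 − 1 = 82 = 2 · 41.
In a cyclic group of order 82, there are φ(d) elements of order d for each divisor d of 82, and zero for non-divisors.
2 | 82, and φ(2) = 2 − 1 = 1.

1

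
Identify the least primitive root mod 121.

φ(121) = φ(11^2) = 11·(11−1) = 110 = 2 · 5 · 11.
g is a primitive root iff g^(110/q) ≢ 1 (mod 121) for each prime q ∈ {2, 5, 11}.
g = 2: 2^55 ≡ 120; 2^22 ≡ 81; 2^10 ≡ 56 — none is 1, so 2 is a primitive root.
Hence the least primitive root of 121 is 2.

2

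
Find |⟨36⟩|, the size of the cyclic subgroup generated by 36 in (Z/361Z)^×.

Since 36 ∈ (Z/361Z)^×, its order divides φ(361) = φ(19^2) = 19·(19−1) = 342 = 2 · 3^2 · 19.
Divisors of 342: 1, 2, 3, 6, 9, 18, 19, 38, 57, 114, 171, 342.
Compute 36^d (mod 361) for the divisors d until we hit 1:
36^1 ≡ 36 (mod 361)
36^2 ≡ 213 (mod 361)
36^3 ≡ 87 (mod 361)
36^6 ≡ 349 (mod 361)
36^9 ≡ 39 (mod 361)
36^18 ≡ 77 (mod 361)
36^19 ≡ 245 (mod 361)
36^38 ≡ 99 (mod 361)
36^57 ≡ 68 (mod 361)
36^114 ≡ 292 (mod 361)
36^171 ≡ 1 (mod 361) ✓
Therefore the multiplicative order of 36 modulo 361 is 171.

171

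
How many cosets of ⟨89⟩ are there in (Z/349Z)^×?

ord(89) | φ(349) = 349 − 1 = 348 = 2^2 · 3 · 29.
Divisors of 348: 1, 2, 3, 4, 6, 12, 29, 58, 87, 116, 174, 348.
Check 89^d mod 349 for each divisor in increasing order:
89^1 ≡ 89 (mod 349)
89^2 ≡ 243 (mod 349)
89^3 ≡ 338 (mod 349)
89^4 ≡ 68 (mod 349)
89^6 ≡ 121 (mod 349)
89^12 ≡ 332 (mod 349)
89^29 ≡ 189 (mod 349)
89^58 ≡ 123 (mod 349)
89^87 ≡ 213 (mod 349)
89^116 ≡ 122 (mod 349)
89^174 ≡ 348 (mod 349)
89^348 ≡ 1 (mod 349) ✓
The order of 89 is 348, so the subgroup it generates has 348 elements.
Index = |(Z/349Z)^×| / |⟨89⟩| = 348 / 348 = 1.

1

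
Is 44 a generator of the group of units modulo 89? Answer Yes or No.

φ(89) = 89 − 1 = 88 = 2^3 · 11.
Test 44^(88/q) mod 89 for each prime factor q of 88:
44^44 ≡ 1 (mod 89)  [q = 2: ≡ 1 ✗]
44^8 ≡ 8 (mod 89)  [q = 11: ≢ 1 ✓]
Since 44^44 ≡ 1, the order of 44 divides 44 < 88, so 44 is not a primitive root.

No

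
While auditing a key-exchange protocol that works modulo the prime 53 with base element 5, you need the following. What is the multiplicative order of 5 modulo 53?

52

ord(5) | φ(53) = 53 − 1 = 52 = 2^2 · 13.
Divisors of 52: 1, 2, 4, 13, 26, 52.
Check 5^d mod 53 for each divisor in increasing order:
5^1 ≡ 5
5^2 ≡ 25
5^4 ≡ 42
5^13 ≡ 23
5^26 ≡ 52
5^52 ≡ 1
Therefore the multiplicative order of 5 modulo 53 is 52.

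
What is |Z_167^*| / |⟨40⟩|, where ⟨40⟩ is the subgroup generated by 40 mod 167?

1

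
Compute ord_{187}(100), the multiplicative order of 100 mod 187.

8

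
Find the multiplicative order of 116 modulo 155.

10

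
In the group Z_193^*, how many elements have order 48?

16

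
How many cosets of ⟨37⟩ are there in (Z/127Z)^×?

14

ord(37) | φ(127) = 127 − 1 = 126 = 2 · 3^2 · 7.
Divisors of 126: 1, 2, 3, 6, 7, 9, 14, 18, 21, 42, 63, 126.
Test each divisor d:
37^1 ≡ 37
37^2 ≡ 99
37^3 ≡ 107
37^6 ≡ 19
37^7 ≡ 68
37^9 ≡ 1
The order of 37 is 9, so the subgroup it generates has 9 elements.
[(Z/127Z)^× : ⟨37⟩] = 126/9 = 14.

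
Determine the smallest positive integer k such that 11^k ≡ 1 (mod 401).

200

By Lagrange's theorem, ord_401(11) divides φ(401) = 401 − 1 = 400 = 2^4 · 5^2.
Divisors of 400: 1, 2, 4, 5, 8, 10, 16, 20, 25, 40, 50, 80, 100, 200, 400.
Compute 11^d (mod 401) for the divisors d until we hit 1:
11^1 ≡ 11 (mod 401)
11^2 ≡ 121 (mod 401)
11^4 ≡ 205 (mod 401)
11^5 ≡ 250 (mod 401)
11^8 ≡ 321 (mod 401)
11^10 ≡ 345 (mod 401)
11^16 ≡ 385 (mod 401)
11^20 ≡ 329 (mod 401)
11^25 ≡ 45 (mod 401)
11^40 ≡ 372 (mod 401)
11^50 ≡ 20 (mod 401)
11^80 ≡ 39 (mod 401)
11^100 ≡ 400 (mod 401)
11^200 ≡ 1 (mod 401) ✓
Therefore the multiplicative order of 11 modulo 401 is 200.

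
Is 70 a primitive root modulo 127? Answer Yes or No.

φ(127) = 127 − 1 = 126 = 2 · 3^2 · 7.
An element g generates (Z/127Z)^× iff g^(126/q) ≢ 1 (mod 127) for each prime q ∈ {2, 3, 7}.
70^63 ≡ 1 (mod 127)  [q = 2: ≡ 1 ✗]
70^42 ≡ 107 (mod 127)  [q = 3: ≢ 1 ✓]
70^18 ≡ 4 (mod 127)  [q = 7: ≢ 1 ✓]
70^63 ≡ 1 shows ord(70) | 63, strictly less than φ(127); not a primitive root.

No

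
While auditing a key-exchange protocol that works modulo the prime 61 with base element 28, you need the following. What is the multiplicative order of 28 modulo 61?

The order of 28 must divide φ(61) = 61 − 1 = 60 = 2^2 · 3 · 5.
Divisors of 60: 1, 2, 3, 4, 5, 6, 10, 12, 15, 20, 30, 60.
Evaluate successive powers at the divisors of 60:
28^1 ≡ 28
28^2 ≡ 52
28^3 ≡ 53
28^4 ≡ 20
28^5 ≡ 11
28^6 ≡ 3
28^10 ≡ 60
28^12 ≡ 9
28^15 ≡ 50
28^20 ≡ 1
Therefore the multiplicative order of 28 modulo 61 is 20.

20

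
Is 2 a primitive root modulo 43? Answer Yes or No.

φ(43) = 43 − 1 = 42 = 2 · 3 · 7.
It suffices to check that the order of 2 is not a proper divisor of 42: compute 2^(42/q) for q ∈ {2, 3, 7}.
2^21 ≡ 42 (mod 43)  [q = 2: ≢ 1 ✓]
2^14 ≡ 1 (mod 43)  [q = 3: ≡ 1 ✗]
2^6 ≡ 21 (mod 43)  [q = 7: ≢ 1 ✓]
Since 2^14 ≡ 1, the order of 2 divides 14 < 42, so 2 is not a primitive root.

No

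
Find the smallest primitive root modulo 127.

3

φ(127) = 127 − 1 = 126 = 2 · 3^2 · 7.
g is a primitive root iff g^(126/q) ≢ 1 (mod 127) for each prime q ∈ {2, 3, 7}.
g = 2: 2^63 ≡ 1 — hits 1, so not a primitive root.
g = 3: 3^63 ≡ 126; 3^42 ≡ 107; 3^18 ≡ 4 — none is 1, so 3 is a primitive root.
The smallest primitive root modulo 127 is 3.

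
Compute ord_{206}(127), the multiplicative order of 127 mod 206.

The order of 127 must divide φ(206) = φ(2)·φ(103) = 1·102 = 102 = 2 · 3 · 17.
Divisors of 102: 1, 2, 3, 6, 17, 34, 51, 102.
Evaluate successive powers at the divisors of 102:
127^1 ≡ 127 (mod 206)
127^2 ≡ 61 (mod 206)
127^3 ≡ 125 (mod 206)
127^6 ≡ 175 (mod 206)
127^17 ≡ 205 (mod 206)
127^34 ≡ 1 (mod 206) ✓
Therefore the multiplicative order of 127 modulo 206 is 34.

34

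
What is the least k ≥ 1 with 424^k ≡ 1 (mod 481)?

36

By Lagrange's theorem, ord_481(424) divides φ(481) = φ(13·37) = (13−1)·(37−1) = 12·36 = 432 = 2^4 · 3^3.
Divisors of 432: 1, 2, 3, 4, 6, 8, 9, 12, 16, 18, 24, 27, 36, 48, 54, 72, 108, 144, 216, 432.
Evaluate successive powers at the divisors of 432:
424^1 ≡ 424
424^2 ≡ 363
424^3 ≡ 473
424^4 ≡ 456
424^6 ≡ 64
424^8 ≡ 144
424^9 ≡ 450
424^12 ≡ 248
424^16 ≡ 53
424^18 ≡ 480
424^24 ≡ 417
424^27 ≡ 31
424^36 ≡ 1
Hence ord(424) = 36.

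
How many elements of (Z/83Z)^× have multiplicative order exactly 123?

0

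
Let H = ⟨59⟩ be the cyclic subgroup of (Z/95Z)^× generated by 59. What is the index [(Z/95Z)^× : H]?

4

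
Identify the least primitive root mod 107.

2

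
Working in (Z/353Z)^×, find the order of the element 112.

352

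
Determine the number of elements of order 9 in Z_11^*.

0

φ(11) = 11 − 1 = 10 = 2 · 5.
(Z/11Z)^× is cyclic (|G| = 10); a cyclic group of order m has exactly φ(d) elements of each order d | m, and none otherwise.
Here 10 is not a multiple of 9, so there are no elements of order 9.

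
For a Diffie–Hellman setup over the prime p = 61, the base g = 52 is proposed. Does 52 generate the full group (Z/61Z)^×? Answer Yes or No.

No

φ(61) = 61 − 1 = 60 = 2^2 · 3 · 5.
An element g generates (Z/61Z)^× iff g^(60/q) ≢ 1 (mod 61) for each prime q ∈ {2, 3, 5}.
52^30 ≡ 1 (mod 61)  [q = 2: ≡ 1 ✗]
52^20 ≡ 1 (mod 61)  [q = 3: ≡ 1 ✗]
52^12 ≡ 20 (mod 61)  [q = 5: ≢ 1 ✓]
The check at q = 2 fails, so 52 generates a proper subgroup.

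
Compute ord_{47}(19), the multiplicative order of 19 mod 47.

The order of 19 must divide φ(47) = 47 − 1 = 46 = 2 · 23.
Divisors of 46: 1, 2, 23, 46.
Check 19^d mod 47 for each divisor in increasing order:
19^1 ≡ 19 (mod 47)
19^2 ≡ 32 (mod 47)
19^23 ≡ 46 (mod 47)
19^46 ≡ 1 (mod 47) ✓
So ord_47(19) = 46.

46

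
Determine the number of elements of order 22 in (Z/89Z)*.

φ(89) = 89 − 1 = 88 = 2^3 · 11.
Since (Z/89Z)^× is cyclic of order 88, the number of elements of order d is φ(d) when d | 88 and 0 otherwise.
22 = 2 · 11 divides 88, and φ(22) = 10.

10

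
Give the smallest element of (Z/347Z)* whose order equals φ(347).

2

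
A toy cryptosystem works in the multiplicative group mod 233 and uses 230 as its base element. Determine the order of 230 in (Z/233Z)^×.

The order of 230 must divide φ(233) = 233 − 1 = 232 = 2^3 · 29.
Divisors of 232: 1, 2, 4, 8, 29, 58, 116, 232.
Evaluate successive powers at the divisors of 232:
230^1 ≡ 230
230^2 ≡ 9
230^4 ≡ 81
230^8 ≡ 37
230^29 ≡ 12
230^58 ≡ 144
230^116 ≡ 232
230^232 ≡ 1
So ord_233(230) = 232.

232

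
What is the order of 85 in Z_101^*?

Since 85 ∈ (Z/101Z)^×, its order divides φ(101) = 101 − 1 = 100 = 2^2 · 5^2.
Divisors of 100: 1, 2, 4, 5, 10, 20, 25, 50, 100.
Check 85^d mod 101 for each divisor in increasing order:
85^1 ≡ 85
85^2 ≡ 54
85^4 ≡ 88
85^5 ≡ 6
85^10 ≡ 36
85^20 ≡ 84
85^25 ≡ 100
85^50 ≡ 1
So ord_101(85) = 50.

50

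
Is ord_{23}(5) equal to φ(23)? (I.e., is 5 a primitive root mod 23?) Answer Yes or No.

φ(23) = 23 − 1 = 22 = 2 · 11.
Test 5^(22/q) mod 23 for each prime factor q of 22:
5^11 ≡ 22 (mod 23)  [q = 2: ≢ 1 ✓]
5^2 ≡ 2 (mod 23)  [q = 11: ≢ 1 ✓]
None equal 1, so ord_23(5) = 22: 5 is a primitive root.

Yes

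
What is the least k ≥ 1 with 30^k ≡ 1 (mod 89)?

88

By Lagrange's theorem, ord_89(30) divides φ(89) = 89 − 1 = 88 = 2^3 · 11.
Divisors of 88: 1, 2, 4, 8, 11, 22, 44, 88.
Test each divisor d:
30^1 ≡ 30 (mod 89)
30^2 ≡ 10 (mod 89)
30^4 ≡ 11 (mod 89)
30^8 ≡ 32 (mod 89)
30^11 ≡ 77 (mod 89)
30^22 ≡ 55 (mod 89)
30^44 ≡ 88 (mod 89)
30^88 ≡ 1 (mod 89) ✓
The smallest such exponent is 88, so the order of 30 is 88.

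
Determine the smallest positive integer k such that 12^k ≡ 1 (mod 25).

20

By Lagrange's theorem, ord_25(12) divides φ(25) = φ(5^2) = 5·(5−1) = 20 = 2^2 · 5.
Divisors of 20: 1, 2, 4, 5, 10, 20.
Check 12^d mod 25 for each divisor in increasing order:
12^1 ≡ 12 (mod 25)
12^2 ≡ 19 (mod 25)
12^4 ≡ 11 (mod 25)
12^5 ≡ 7 (mod 25)
12^10 ≡ 24 (mod 25)
12^20 ≡ 1 (mod 25) ✓
Therefore the multiplicative order of 12 modulo 25 is 20.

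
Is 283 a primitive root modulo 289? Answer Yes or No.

φ(289) = φ(17^2) = 17·(17−1) = 272 = 2^4 · 17.
283 is a primitive root mod 289 iff 283^(φ(289)/q) ≢ 1 for every prime q | φ(289), i.e. q ∈ {2, 17}.
283^136 ≡ 288 (mod 289)  [q = 2: ≢ 1 ✓]
283^16 ≡ 103 (mod 289)  [q = 17: ≢ 1 ✓]
Every test exponent gives a nontrivial residue, hence 283 generates the full group.

Yes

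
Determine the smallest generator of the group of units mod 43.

3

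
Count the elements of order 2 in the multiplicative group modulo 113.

1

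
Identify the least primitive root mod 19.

2

φ(19) = 19 − 1 = 18 = 2 · 3^2.
Test candidates g = 2, 3, … against the prime factors q ∈ {2, 3} of φ(19): g is a generator iff g^(18/q) ≢ 1 for every such q.
g = 2: 2^9 ≡ 18; 2^6 ≡ 7 — none is 1, so 2 is a primitive root.
So 2 is the smallest generator of (Z/19Z)^×.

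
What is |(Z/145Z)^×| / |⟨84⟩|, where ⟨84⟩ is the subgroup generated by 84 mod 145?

By Lagrange's theorem, ord_145(84) divides φ(145) = φ(5·29) = (5−1)·(29−1) = 4·28 = 112 = 2^4 · 7.
Divisors of 112: 1, 2, 4, 7, 8, 14, 16, 28, 56, 112.
Test each divisor d:
84^1 ≡ 84 (mod 145)
84^2 ≡ 96 (mod 145)
84^4 ≡ 81 (mod 145)
84^7 ≡ 104 (mod 145)
84^8 ≡ 36 (mod 145)
84^14 ≡ 86 (mod 145)
84^16 ≡ 136 (mod 145)
84^28 ≡ 1 (mod 145) ✓
Thus |⟨84⟩| = ord(84) = 28.
The index is φ(145) / ord(84) = 112 / 28 = 4.

4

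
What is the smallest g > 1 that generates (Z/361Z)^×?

2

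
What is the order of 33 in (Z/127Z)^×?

42

By Lagrange's theorem, ord_127(33) divides φ(127) = 127 − 1 = 126 = 2 · 3^2 · 7.
Divisors of 126: 1, 2, 3, 6, 7, 9, 14, 18, 21, 42, 63, 126.
Evaluate successive powers at the divisors of 126:
33^1 ≡ 33
33^2 ≡ 73
33^3 ≡ 123
33^6 ≡ 16
33^7 ≡ 20
33^9 ≡ 63
33^14 ≡ 19
33^18 ≡ 32
33^21 ≡ 126
33^42 ≡ 1
So ord_127(33) = 42.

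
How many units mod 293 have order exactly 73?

φ(293) = 293 − 1 = 292 = 2^2 · 73.
In a cyclic group of order 292, there are φ(d) elements of order d for each divisor d of 292, and zero for non-divisors.
73 | 292, and φ(73) = 73 − 1 = 72.

72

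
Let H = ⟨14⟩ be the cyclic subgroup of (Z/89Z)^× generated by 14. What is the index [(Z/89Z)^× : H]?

1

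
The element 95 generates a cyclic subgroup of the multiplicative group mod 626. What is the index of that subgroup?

3

Since 95 ∈ (Z/626Z)^×, its order divides φ(626) = φ(2)·φ(313) = 1·312 = 312 = 2^3 · 3 · 13.
Divisors of 312: 1, 2, 3, 4, 6, 8, 12, 13, 24, 26, 39, 52, 78, 104, 156, 312.
Evaluate successive powers at the divisors of 312:
95^1 ≡ 95 (mod 626)
95^2 ≡ 261 (mod 626)
95^3 ≡ 381 (mod 626)
95^4 ≡ 513 (mod 626)
95^6 ≡ 555 (mod 626)
95^8 ≡ 249 (mod 626)
95^12 ≡ 33 (mod 626)
95^13 ≡ 5 (mod 626)
95^24 ≡ 463 (mod 626)
95^26 ≡ 25 (mod 626)
95^39 ≡ 125 (mod 626)
95^52 ≡ 625 (mod 626)
95^78 ≡ 601 (mod 626)
95^104 ≡ 1 (mod 626) ✓
So ord_626(95) = 104, hence |⟨95⟩| = 104.
[(Z/626Z)^× : ⟨95⟩] = 312/104 = 3.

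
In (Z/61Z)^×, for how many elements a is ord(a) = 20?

8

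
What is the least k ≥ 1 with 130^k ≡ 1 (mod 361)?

171

By Lagrange's theorem, ord_361(130) divides φ(361) = φ(19^2) = 19·(19−1) = 342 = 2 · 3^2 · 19.
Divisors of 342: 1, 2, 3, 6, 9, 18, 19, 38, 57, 114, 171, 342.
Compute 130^d (mod 361) for the divisors d until we hit 1:
130^1 ≡ 130 (mod 361)
130^2 ≡ 294 (mod 361)
130^3 ≡ 315 (mod 361)
130^6 ≡ 311 (mod 361)
130^9 ≡ 134 (mod 361)
130^18 ≡ 267 (mod 361)
130^19 ≡ 54 (mod 361)
130^38 ≡ 28 (mod 361)
130^57 ≡ 68 (mod 361)
130^114 ≡ 292 (mod 361)
130^171 ≡ 1 (mod 361) ✓
The smallest such exponent is 171, so the order of 130 is 171.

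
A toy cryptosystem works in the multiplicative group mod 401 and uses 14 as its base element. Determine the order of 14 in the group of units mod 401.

50

ord(14) | φ(401) = 401 − 1 = 400 = 2^4 · 5^2.
Divisors of 400: 1, 2, 4, 5, 8, 10, 16, 20, 25, 40, 50, 80, 100, 200, 400.
Compute 14^d (mod 401) for the divisors d until we hit 1:
14^1 ≡ 14
14^2 ≡ 196
14^4 ≡ 321
14^5 ≡ 83
14^8 ≡ 385
14^10 ≡ 72
14^16 ≡ 256
14^20 ≡ 372
14^25 ≡ 400
14^40 ≡ 39
14^50 ≡ 1
So ord_401(14) = 50.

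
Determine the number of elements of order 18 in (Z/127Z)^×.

6

φ(127) = 127 − 1 = 126 = 2 · 3^2 · 7.
In a cyclic group of order 126, there are φ(d) elements of order d for each divisor d of 126, and zero for non-divisors.
18 = 2 · 3^2 divides 126, and φ(18) = 6.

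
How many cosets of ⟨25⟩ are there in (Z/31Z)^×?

By Lagrange's theorem, ord_31(25) divides φ(31) = 31 − 1 = 30 = 2 · 3 · 5.
Divisors of 30: 1, 2, 3, 5, 6, 10, 15, 30.
Check 25^d mod 31 for each divisor in increasing order:
25^1 ≡ 25
25^2 ≡ 5
25^3 ≡ 1
So ord_31(25) = 3, hence |⟨25⟩| = 3.
Index = |(Z/31Z)^×| / |⟨25⟩| = 30 / 3 = 10.

10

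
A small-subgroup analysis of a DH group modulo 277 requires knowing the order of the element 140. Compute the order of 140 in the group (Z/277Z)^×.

276

Since 140 ∈ (Z/277Z)^×, its order divides φ(277) = 277 − 1 = 276 = 2^2 · 3 · 23.
Divisors of 276: 1, 2, 3, 4, 6, 12, 23, 46, 69, 92, 138, 276.
Test each divisor d:
140^1 ≡ 140 (mod 277)
140^2 ≡ 210 (mod 277)
140^3 ≡ 38 (mod 277)
140^4 ≡ 57 (mod 277)
140^6 ≡ 59 (mod 277)
140^12 ≡ 157 (mod 277)
140^23 ≡ 182 (mod 277)
140^46 ≡ 161 (mod 277)
140^69 ≡ 217 (mod 277)
140^92 ≡ 160 (mod 277)
140^138 ≡ 276 (mod 277)
140^276 ≡ 1 (mod 277) ✓
Therefore the multiplicative order of 140 modulo 277 is 276.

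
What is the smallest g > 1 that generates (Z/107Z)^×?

2

φ(107) = 107 − 1 = 106 = 2 · 53.
Test candidates g = 2, 3, … against the prime factors q ∈ {2, 53} of φ(107): g is a generator iff g^(106/q) ≢ 1 for every such q.
g = 2: 2^53 ≡ 106; 2^2 ≡ 4 — none is 1, so 2 is a primitive root.
The smallest primitive root modulo 107 is 2.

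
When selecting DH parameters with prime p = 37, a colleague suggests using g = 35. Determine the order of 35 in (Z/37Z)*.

Since 35 ∈ (Z/37Z)^×, its order divides φ(37) = 37 − 1 = 36 = 2^2 · 3^2.
Divisors of 36: 1, 2, 3, 4, 6, 9, 12, 18, 36.
Test each divisor d:
35^1 ≡ 35 (mod 37)
35^2 ≡ 4 (mod 37)
35^3 ≡ 29 (mod 37)
35^4 ≡ 16 (mod 37)
35^6 ≡ 27 (mod 37)
35^9 ≡ 6 (mod 37)
35^12 ≡ 26 (mod 37)
35^18 ≡ 36 (mod 37)
35^36 ≡ 1 (mod 37) ✓
So ord_37(35) = 36.

36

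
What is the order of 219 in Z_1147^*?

45

The order of 219 must divide φ(1147) = φ(31·37) = (31−1)·(37−1) = 30·36 = 1080 = 2^3 · 3^3 · 5.
Divisors of 1080: 1, 2, 3, 4, 5, 6, 8, 9, 10, 12, 15, 18, 20, 24, 27, 30, 36, 40, 45, 54, 60, 72, 90, 108, 120, 135, 180, 216, 270, 360, 540, 1080.
Test each divisor d:
219^1 ≡ 219 (mod 1147)
219^2 ≡ 934 (mod 1147)
219^3 ≡ 380 (mod 1147)
219^4 ≡ 636 (mod 1147)
219^5 ≡ 497 (mod 1147)
219^6 ≡ 1025 (mod 1147)
219^8 ≡ 752 (mod 1147)
219^9 ≡ 667 (mod 1147)
219^10 ≡ 404 (mod 1147)
219^12 ≡ 1120 (mod 1147)
219^15 ≡ 63 (mod 1147)
219^18 ≡ 1000 (mod 1147)
219^20 ≡ 342 (mod 1147)
219^24 ≡ 729 (mod 1147)
219^27 ≡ 593 (mod 1147)
219^30 ≡ 528 (mod 1147)
219^36 ≡ 963 (mod 1147)
219^40 ≡ 1117 (mod 1147)
219^45 ≡ 1 (mod 1147) ✓
So ord_1147(219) = 45.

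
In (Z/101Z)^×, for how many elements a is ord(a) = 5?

φ(101) = 101 − 1 = 100 = 2^2 · 5^2.
(Z/101Z)^× is cyclic (|G| = 100); a cyclic group of order m has exactly φ(d) elements of each order d | m, and none otherwise.
5 | 100, and φ(5) = 5 − 1 = 4.

4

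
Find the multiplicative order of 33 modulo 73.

72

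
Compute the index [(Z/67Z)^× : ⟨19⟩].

2

By Lagrange's theorem, ord_67(19) divides φ(67) = 67 − 1 = 66 = 2 · 3 · 11.
Divisors of 66: 1, 2, 3, 6, 11, 22, 33, 66.
Check 19^d mod 67 for each divisor in increasing order:
19^1 ≡ 19
19^2 ≡ 26
19^3 ≡ 25
19^6 ≡ 22
19^11 ≡ 29
19^22 ≡ 37
19^33 ≡ 1
So ord_67(19) = 33, hence |⟨19⟩| = 33.
[(Z/67Z)^× : ⟨19⟩] = 66/33 = 2.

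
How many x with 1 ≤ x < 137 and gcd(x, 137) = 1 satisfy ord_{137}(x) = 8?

4

φ(137) = 137 − 1 = 136 = 2^3 · 17.
In a cyclic group of order 136, there are φ(d) elements of order d for each divisor d of 136, and zero for non-divisors.
8 = 2^3 divides 136, and φ(8) = 4.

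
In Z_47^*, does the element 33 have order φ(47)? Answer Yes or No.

Yes

φ(47) = 47 − 1 = 46 = 2 · 23.
An element g generates (Z/47Z)^× iff g^(46/q) ≢ 1 (mod 47) for each prime q ∈ {2, 23}.
33^23 ≡ 46 (mod 47)  [q = 2: ≢ 1 ✓]
33^2 ≡ 8 (mod 47)  [q = 23: ≢ 1 ✓]
None equal 1, so ord_47(33) = 46: 33 is a primitive root.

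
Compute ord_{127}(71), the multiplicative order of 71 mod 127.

Since 71 ∈ (Z/127Z)^×, its order divides φ(127) = 127 − 1 = 126 = 2 · 3^2 · 7.
Divisors of 126: 1, 2, 3, 6, 7, 9, 14, 18, 21, 42, 63, 126.
Evaluate successive powers at the divisors of 126:
71^1 ≡ 71 (mod 127)
71^2 ≡ 88 (mod 127)
71^3 ≡ 25 (mod 127)
71^6 ≡ 117 (mod 127)
71^7 ≡ 52 (mod 127)
71^9 ≡ 4 (mod 127)
71^14 ≡ 37 (mod 127)
71^18 ≡ 16 (mod 127)
71^21 ≡ 19 (mod 127)
71^42 ≡ 107 (mod 127)
71^63 ≡ 1 (mod 127) ✓
Therefore the multiplicative order of 71 modulo 127 is 63.

63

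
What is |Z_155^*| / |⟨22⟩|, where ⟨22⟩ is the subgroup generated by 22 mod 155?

The order of 22 must divide φ(155) = φ(5·31) = (5−1)·(31−1) = 4·30 = 120 = 2^3 · 3 · 5.
Divisors of 120: 1, 2, 3, 4, 5, 6, 8, 10, 12, 15, 20, 24, 30, 40, 60, 120.
Check 22^d mod 155 for each divisor in increasing order:
22^1 ≡ 22 (mod 155)
22^2 ≡ 19 (mod 155)
22^3 ≡ 108 (mod 155)
22^4 ≡ 51 (mod 155)
22^5 ≡ 37 (mod 155)
22^6 ≡ 39 (mod 155)
22^8 ≡ 121 (mod 155)
22^10 ≡ 129 (mod 155)
22^12 ≡ 126 (mod 155)
22^15 ≡ 123 (mod 155)
22^20 ≡ 56 (mod 155)
22^24 ≡ 66 (mod 155)
22^30 ≡ 94 (mod 155)
22^40 ≡ 36 (mod 155)
22^60 ≡ 1 (mod 155) ✓
So ord_155(22) = 60, hence |⟨22⟩| = 60.
Index = |(Z/155Z)^×| / |⟨22⟩| = 120 / 60 = 2.

2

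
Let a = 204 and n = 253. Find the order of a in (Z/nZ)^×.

110

By Lagrange's theorem, ord_253(204) divides φ(253) = φ(11·23) = (11−1)·(23−1) = 10·22 = 220 = 2^2 · 5 · 11.
Divisors of 220: 1, 2, 4, 5, 10, 11, 20, 22, 44, 55, 110, 220.
Compute 204^d (mod 253) for the divisors d until we hit 1:
204^1 ≡ 204 (mod 253)
204^2 ≡ 124 (mod 253)
204^4 ≡ 196 (mod 253)
204^5 ≡ 10 (mod 253)
204^10 ≡ 100 (mod 253)
204^11 ≡ 160 (mod 253)
204^20 ≡ 133 (mod 253)
204^22 ≡ 47 (mod 253)
204^44 ≡ 185 (mod 253)
204^55 ≡ 252 (mod 253)
204^110 ≡ 1 (mod 253) ✓
The smallest such exponent is 110, so the order of 204 is 110.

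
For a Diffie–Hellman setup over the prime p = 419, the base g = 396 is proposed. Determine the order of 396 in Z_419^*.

418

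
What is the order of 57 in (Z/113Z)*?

Since 57 ∈ (Z/113Z)^×, its order divides φ(113) = 113 − 1 = 112 = 2^4 · 7.
Divisors of 112: 1, 2, 4, 7, 8, 14, 16, 28, 56, 112.
Compute 57^d (mod 113) for the divisors d until we hit 1:
57^1 ≡ 57 (mod 113)
57^2 ≡ 85 (mod 113)
57^4 ≡ 106 (mod 113)
57^7 ≡ 98 (mod 113)
57^8 ≡ 49 (mod 113)
57^14 ≡ 112 (mod 113)
57^16 ≡ 28 (mod 113)
57^28 ≡ 1 (mod 113) ✓
Therefore the multiplicative order of 57 modulo 113 is 28.

28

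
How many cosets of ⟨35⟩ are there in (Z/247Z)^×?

24

The order of 35 must divide φ(247) = φ(13·19) = (13−1)·(19−1) = 12·18 = 216 = 2^3 · 3^3.
Divisors of 216: 1, 2, 3, 4, 6, 8, 9, 12, 18, 24, 27, 36, 54, 72, 108, 216.
Evaluate successive powers at the divisors of 216:
35^1 ≡ 35
35^2 ≡ 237
35^3 ≡ 144
35^4 ≡ 100
35^6 ≡ 235
35^8 ≡ 120
35^9 ≡ 1
Thus |⟨35⟩| = ord(35) = 9.
[(Z/247Z)^× : ⟨35⟩] = 216/9 = 24.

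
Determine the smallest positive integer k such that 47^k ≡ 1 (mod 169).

Since 47 ∈ (Z/169Z)^×, its order divides φ(169) = φ(13^2) = 13·(13−1) = 156 = 2^2 · 3 · 13.
Divisors of 156: 1, 2, 3, 4, 6, 12, 13, 26, 39, 52, 78, 156.
Compute 47^d (mod 169) for the divisors d until we hit 1:
47^1 ≡ 47
47^2 ≡ 12
47^3 ≡ 57
47^4 ≡ 144
47^6 ≡ 38
47^12 ≡ 92
47^13 ≡ 99
47^26 ≡ 168
47^39 ≡ 70
47^52 ≡ 1
Therefore the multiplicative order of 47 modulo 169 is 52.

52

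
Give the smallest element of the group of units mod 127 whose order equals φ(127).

3

φ(127) = 127 − 1 = 126 = 2 · 3^2 · 7.
Test candidates g = 2, 3, … against the prime factors q ∈ {2, 3, 7} of φ(127): g is a generator iff g^(126/q) ≢ 1 for every such q.
g = 2: 2^63 ≡ 1 — hits 1, so not a primitive root.
g = 3: 3^63 ≡ 126; 3^42 ≡ 107; 3^18 ≡ 4 — none is 1, so 3 is a primitive root.
The smallest primitive root modulo 127 is 3.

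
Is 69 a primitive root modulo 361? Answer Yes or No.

No

φ(361) = φ(19^2) = 19·(19−1) = 342 = 2 · 3^2 · 19.
An element g generates (Z/361Z)^× iff g^(342/q) ≢ 1 (mod 361) for each prime q ∈ {2, 3, 19}.
69^171 ≡ 360 (mod 361)  [q = 2: ≢ 1 ✓]
69^114 ≡ 1 (mod 361)  [q = 3: ≡ 1 ✗]
69^18 ≡ 1 (mod 361)  [q = 19: ≡ 1 ✗]
69^114 ≡ 1 shows ord(69) | 114, strictly less than φ(361); not a primitive root.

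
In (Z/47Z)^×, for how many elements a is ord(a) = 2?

1

φ(47) = 47 − 1 = 46 = 2 · 23.
Since (Z/47Z)^× is cyclic of order 46, the number of elements of order d is φ(d) when d | 46 and 0 otherwise.
2 | 46, and φ(2) = 2 − 1 = 1.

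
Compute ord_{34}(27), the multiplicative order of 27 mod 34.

16

ord(27) | φ(34) = φ(2)·φ(17) = 1·16 = 16 = 2^4.
Divisors of 16: 1, 2, 4, 8, 16.
Test each divisor d:
27^1 ≡ 27 (mod 34)
27^2 ≡ 15 (mod 34)
27^4 ≡ 21 (mod 34)
27^8 ≡ 33 (mod 34)
27^16 ≡ 1 (mod 34) ✓
Therefore the multiplicative order of 27 modulo 34 is 16.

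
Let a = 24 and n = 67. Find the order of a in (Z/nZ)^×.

The order of 24 must divide φ(67) = 67 − 1 = 66 = 2 · 3 · 11.
Divisors of 66: 1, 2, 3, 6, 11, 22, 33, 66.
Compute 24^d (mod 67) for the divisors d until we hit 1:
24^1 ≡ 24
24^2 ≡ 40
24^3 ≡ 22
24^6 ≡ 15
24^11 ≡ 1
The smallest such exponent is 11, so the order of 24 is 11.

11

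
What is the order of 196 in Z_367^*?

183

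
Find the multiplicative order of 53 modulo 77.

Since 53 ∈ (Z/77Z)^×, its order divides φ(77) = φ(7·11) = (7−1)·(11−1) = 6·10 = 60 = 2^2 · 3 · 5.
Divisors of 60: 1, 2, 3, 4, 5, 6, 10, 12, 15, 20, 30, 60.
Evaluate successive powers at the divisors of 60:
53^1 ≡ 53 (mod 77)
53^2 ≡ 37 (mod 77)
53^3 ≡ 36 (mod 77)
53^4 ≡ 60 (mod 77)
53^5 ≡ 23 (mod 77)
53^6 ≡ 64 (mod 77)
53^10 ≡ 67 (mod 77)
53^12 ≡ 15 (mod 77)
53^15 ≡ 1 (mod 77) ✓
Therefore the multiplicative order of 53 modulo 77 is 15.

15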